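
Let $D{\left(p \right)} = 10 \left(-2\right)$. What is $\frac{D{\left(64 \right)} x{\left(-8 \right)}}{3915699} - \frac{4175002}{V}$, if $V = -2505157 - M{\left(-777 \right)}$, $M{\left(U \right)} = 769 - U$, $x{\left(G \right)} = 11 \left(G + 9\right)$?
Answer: $\frac{16347499681738}{9815494430397} \approx 1.6655$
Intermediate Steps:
$x{\left(G \right)} = 99 + 11 G$ ($x{\left(G \right)} = 11 \left(9 + G\right) = 99 + 11 G$)
$D{\left(p \right)} = -20$
$V = -2506703$ ($V = -2505157 - \left(769 - -777\right) = -2505157 - \left(769 + 777\right) = -2505157 - 1546 = -2506703$)
$\frac{D{\left(64 \right)} x{\left(-8 \right)}}{3915699} - \frac{4175002}{V} = \frac{\left(-20\right) \left(99 + 11 \left(-8\right)\right)}{3915699} - \frac{4175002}{-2506703} = - 20 \left(99 - 88\right) \frac{1}{3915699} - - \frac{4175002}{2506703} = \left(-20\right) 11 \cdot \frac{1}{3915699} + \frac{4175002}{2506703} = \left(-220\right) \frac{1}{3915699} + \frac{4175002}{2506703} = - \frac{220}{3915699} + \frac{4175002}{2506703} = \frac{16347499681738}{9815494430397}$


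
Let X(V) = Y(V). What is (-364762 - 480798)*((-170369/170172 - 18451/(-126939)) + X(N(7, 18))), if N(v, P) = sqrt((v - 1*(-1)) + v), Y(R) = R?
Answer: 1302629354802470/1800121959 - 845560*sqrt(15) ≈ -2.5512e+6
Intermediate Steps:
N(v, P) = sqrt(1 + 2*v) (N(v, P) = sqrt((v + 1) + v) = sqrt((1 + v) + v) = sqrt(1 + 2*v))
X(V) = V
(-364762 - 480798)*((-170369/170172 - 18451/(-126939)) + X(N(7, 18))) = (-364762 - 480798)*((-170369/170172 - 18451/(-126939)) + sqrt(1 + 2*7)) = -845560*((-170369*1/170172 - 18451*(-1/126939)) + sqrt(1 + 14)) = -845560*((-170369/170172 + 18451/126939) + sqrt(15)) = -845560*(-6162208973/7200487836 + sqrt(15)) = 1302629354802470/1800121959 - 845560*sqrt(15)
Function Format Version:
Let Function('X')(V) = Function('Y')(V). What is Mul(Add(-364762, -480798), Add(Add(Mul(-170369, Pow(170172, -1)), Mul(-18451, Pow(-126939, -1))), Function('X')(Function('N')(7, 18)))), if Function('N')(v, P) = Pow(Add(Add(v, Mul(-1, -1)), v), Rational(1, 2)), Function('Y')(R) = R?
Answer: Add(Rational(1302629354802470, 1800121959), Mul(-845560, Pow(15, Rational(1, 2)))) ≈ -2.5512e+6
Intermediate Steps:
Function('N')(v, P) = Pow(Add(1, Mul(2, v)), Rational(1, 2)) (Function('N')(v, P) = Pow(Add(Add(v, 1), v), Rational(1, 2)) = Pow(Add(Add(1, v), v), Rational(1, 2)) = Pow(Add(1, Mul(2, v)), Rational(1, 2)))
Function('X')(V) = V
Mul(Add(-364762, -480798), Add(Add(Mul(-170369, Pow(170172, -1)), Mul(-18451, Pow(-126939, -1))), Function('X')(Function('N')(7, 18)))) = Mul(Add(-364762, -480798), Add(Add(Mul(-170369, Pow(170172, -1)), Mul(-18451, Pow(-126939, -1))), Pow(Add(1, Mul(2, 7)), Rational(1, 2)))) = Mul(-845560, Add(Add(Mul(-170369, Rational(1, 170172)), Mul(-18451, Rational(-1, 126939))), Pow(Add(1, 14), Rational(1, 2)))) = Mul(-845560, Add(Add(Rational(-170369, 170172), Rational(18451, 126939)), Pow(15, Rational(1, 2)))) = Mul(-845560, Add(Rational(-6162208973, 7200487836), Pow(15, Rational(1, 2)))) = Add(Rational(1302629354802470, 1800121959), Mul(-845560, Pow(15, Rational(1, 2))))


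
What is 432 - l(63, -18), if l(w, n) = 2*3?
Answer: 426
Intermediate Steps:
l(w, n) = 6
432 - l(63, -18) = 432 - 1*6 = 432 - 6 = 426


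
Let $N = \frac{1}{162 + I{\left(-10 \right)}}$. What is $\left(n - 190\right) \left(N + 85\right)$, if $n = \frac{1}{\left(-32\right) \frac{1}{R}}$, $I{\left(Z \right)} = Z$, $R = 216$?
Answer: $- \frac{10168827}{608} \approx -16725.0$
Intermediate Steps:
$n = - \frac{27}{4}$ ($n = \frac{1}{\left(-32\right) \frac{1}{216}} = \frac{1}{- \frac{4}{27}} = - \frac{27}{4} \approx -6.75$)
$N = \frac{1}{152}$ ($N = \frac{1}{162 - 10} = \frac{1}{152} \approx 0.0065789$)
$\left(n - 190\right) \left(N + 85\right) = \left(- \frac{27}{4} - 190\right) \left(\frac{1}{152} + 85\right) = \left(- \frac{787}{4}\right) \frac{12921}{152} = - \frac{10168827}{608}$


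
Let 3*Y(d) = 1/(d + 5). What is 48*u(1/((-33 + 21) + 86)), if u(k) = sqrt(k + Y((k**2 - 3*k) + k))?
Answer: 8*sqrt(2943803041098)/1007621 ≈ 13.622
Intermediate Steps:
Y(d) = 1/(3*(5 + d)) (Y(d) = 1/(3*(d + 5)) = 1/(3*(5 + d)))
u(k) = sqrt(k + 1/(3*(5 + k**2 - 2*k))) (u(k) = sqrt(k + 1/(3*(5 + ((k**2 - 3*k) + k)))) = sqrt(k + 1/(3*(5 + (k**2 - 2*k)))) = sqrt(k + 1/(3*(5 + k**2 - 2*k))))
48*u(1/((-33 + 21) + 86)) = 48*(sqrt(3)*sqrt(1/(5 + (-2 + 1/((-33 + 21) + 86))/((-33 + 21) + 86)) + 3/((-33 + 21) + 86))/3) = 48*(sqrt(3)*sqrt(1/(5 + (-2 + 1/(-12 + 86))/(-12 + 86)) + 3/(-12 + 86))/3) = 48*(sqrt(3)*sqrt(1/(5 + (-2 + 1/74)/74) + 3/74)/3) = 48*(sqrt(3)*sqrt(1/(5 + (-2 + 1/74)/74) + 3*(1/74))/3) = 48*(sqrt(3)*sqrt(1/(5 + (1/74)*(-147/74)) + 3/74)/3) = 48*(sqrt(3)*sqrt(1/(5 - 147/5476) + 3/74)/3) = 48*(sqrt(3)*sqrt(1/(27233/5476) + 3/74)/3) = 48*(sqrt(3)*sqrt(5476/27233 + 3/74)/3) = 48*(sqrt(3)*sqrt(486923/2015242)/3) = 48*(sqrt(3)*(sqrt(981267680366)/2015242)/3) = 48*(sqrt(2943803041098)/6045726) = 8*sqrt(2943803041098)/1007621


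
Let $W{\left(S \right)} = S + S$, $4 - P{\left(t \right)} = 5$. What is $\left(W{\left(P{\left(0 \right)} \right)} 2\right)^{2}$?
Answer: $16$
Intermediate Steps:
$P{\left(t \right)} = -1$ ($P{\left(t \right)} = 4 - 5 = -1$)
$W{\left(S \right)} = 2 S$
$\left(W{\left(P{\left(0 \right)} \right)} 2\right)^{2} = \left(2 \left(-1\right) 2\right)^{2} = \left(\left(-2\right) 2\right)^{2} = \left(-4\right)^{2} = 16$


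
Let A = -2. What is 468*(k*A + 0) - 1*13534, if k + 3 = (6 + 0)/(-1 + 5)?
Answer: -12130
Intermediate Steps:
k = -3/2 (k = -3 + (6 + 0)/(-1 + 5) = -3 + 6/4 = -3 + 6*(¼) = -3 + 3/2 = -3/2 ≈ -1.5000)
468*(k*A + 0) - 1*13534 = 468*(-3/2*(-2) + 0) - 1*13534 = 468*(3 + 0) - 13534 = 468*3 - 13534 = 1404 - 13534 = -12130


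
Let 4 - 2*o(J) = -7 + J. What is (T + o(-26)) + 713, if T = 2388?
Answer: 6239/2 ≈ 3119.5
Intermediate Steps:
o(J) = 11/2 - J/2 (o(J) = 2 - (-7 + J)/2 = 2 + (7/2 - J/2) = 11/2 - J/2)
(T + o(-26)) + 713 = (2388 + (11/2 - ½*(-26))) + 713 = (2388 + (11/2 + 13)) + 713 = (2388 + 37/2) + 713 = 4813/2 + 713 = 6239/2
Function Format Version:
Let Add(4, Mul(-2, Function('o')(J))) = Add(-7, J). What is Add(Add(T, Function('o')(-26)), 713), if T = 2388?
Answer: Rational(6239, 2) ≈ 3119.5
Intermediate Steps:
Function('o')(J) = Add(Rational(11, 2), Mul(Rational(-1, 2), J)) (Function('o')(J) = Add(2, Mul(Rational(-1, 2), Add(-7, J))) = Add(2, Add(Rational(7, 2), Mul(Rational(-1, 2), J))) = Add(Rational(11, 2), Mul(Rational(-1, 2), J)))
Add(Add(T, Function('o')(-26)), 713) = Add(Add(2388, Add(Rational(11, 2), Mul(Rational(-1, 2), -26))), 713) = Add(Add(2388, Add(Rational(11, 2), 13)), 713) = Add(Add(2388, Rational(37, 2)), 713) = Add(Rational(4813, 2), 713) = Rational(6239, 2)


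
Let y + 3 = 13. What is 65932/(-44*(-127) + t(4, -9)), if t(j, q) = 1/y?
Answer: 659320/55881 ≈ 11.799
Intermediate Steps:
y = 10 (y = -3 + 13 = 10)
t(j, q) = ⅒ (t(j, q) = 1/10 = ⅒)
65932/(-44*(-127) + t(4, -9)) = 65932/(-44*(-127) + ⅒) = 65932/(5588 + ⅒) = 65932/(55881/10) = 65932*(10/55881) = 659320/55881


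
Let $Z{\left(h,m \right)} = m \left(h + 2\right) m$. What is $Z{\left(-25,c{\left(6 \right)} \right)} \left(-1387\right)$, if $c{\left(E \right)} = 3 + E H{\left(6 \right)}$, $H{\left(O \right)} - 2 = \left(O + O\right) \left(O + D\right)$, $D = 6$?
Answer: $24648020541$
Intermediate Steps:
$H{\left(O \right)} = 2 + 2 O \left(6 + O\right)$ ($H{\left(O \right)} = 2 + \left(O + O\right) \left(O + 6\right) = 2 + 2 O \left(6 + O\right)$)
$c{\left(E \right)} = 3 + 146 E$ ($c{\left(E \right)} = 3 + E \left(2 + 2 \cdot 6^{2} + 12 \cdot 6\right) = 3 + E \left(2 + 2 \cdot 36 + 72\right) = 3 + E \left(2 + 72 + 72\right) = 3 + E 146 = 3 + 146 E$)
$Z{\left(h,m \right)} = m^{2} \left(2 + h\right)$ ($Z{\left(h,m \right)} = m \left(2 + h\right) m = m m \left(2 + h\right) = m^{2} \left(2 + h\right)$)
$Z{\left(-25,c{\left(6 \right)} \right)} \left(-1387\right) = \left(3 + 146 \cdot 6\right)^{2} \left(2 - 25\right) \left(-1387\right) = \left(3 + 876\right)^{2} \left(-23\right) \left(-1387\right) = 879^{2} \left(-23\right) \left(-1387\right) = 772641 \left(-23\right) \left(-1387\right) = \left(-17770743\right) \left(-1387\right) = 24648020541$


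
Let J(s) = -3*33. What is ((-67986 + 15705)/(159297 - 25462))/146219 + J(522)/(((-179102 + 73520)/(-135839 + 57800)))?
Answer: -50396359358453769/688719123928810 ≈ -73.174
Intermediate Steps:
J(s) = -99
((-67986 + 15705)/(159297 - 25462))/146219 + J(522)/(((-179102 + 73520)/(-135839 + 57800))) = ((-67986 + 15705)/(159297 - 25462))/146219 - 99*(-135839 + 57800)/(-179102 + 73520) = -52281/133835*(1/146219) - 99/((-105582/(-78039))) = -52281*1/133835*(1/146219) - 99/((-105582*(-1/78039))) = -52281/133835*1/146219 - 99/35194/26013 = -52281/19569219865 - 99*26013/35194 = -52281/19569219865 - 2575287/35194 = -50396359358453769/688719123928810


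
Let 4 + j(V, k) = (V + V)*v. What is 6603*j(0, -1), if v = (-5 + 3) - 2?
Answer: -26412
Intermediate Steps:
v = -4 (v = -2 - 2 = -4)
j(V, k) = -4 - 8*V (j(V, k) = -4 + (V + V)*(-4) = -4 + (2*V)*(-4) = -4 - 8*V)
6603*j(0, -1) = 6603*(-4 - 8*0) = 6603*(-4 + 0) = 6603*(-4) = -26412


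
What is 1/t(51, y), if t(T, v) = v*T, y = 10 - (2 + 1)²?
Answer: 1/51 ≈ 0.019608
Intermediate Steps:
y = 1 (y = 10 - 1*3² = 10 - 1*9 = 10 - 9 = 1)
t(T, v) = T*v
1/t(51, y) = 1/(51*1) = 1/51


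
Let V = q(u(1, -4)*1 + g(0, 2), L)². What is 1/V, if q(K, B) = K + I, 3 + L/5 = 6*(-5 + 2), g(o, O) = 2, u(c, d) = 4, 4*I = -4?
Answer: 1/25 ≈ 0.040000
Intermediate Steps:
I = -1 (I = (¼)*(-4) = -1)
L = -105 (L = -15 + 5*(6*(-5 + 2)) = -15 + 5*(6*(-3)) = -15 + 5*(-18) = -15 - 90 = -105)
q(K, B) = -1 + K (q(K, B) = K - 1 = -1 + K)
V = 25 (V = (-1 + (4*1 + 2))² = (-1 + (4 + 2))² = (-1 + 6)² = 5² = 25)
1/V = 1/25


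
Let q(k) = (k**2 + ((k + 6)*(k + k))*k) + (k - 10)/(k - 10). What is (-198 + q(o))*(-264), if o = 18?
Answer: -4139256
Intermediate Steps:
q(k) = 1 + k**2 + 2*k**2*(6 + k) (q(k) = (k**2 + ((6 + k)*(2*k))*k) + (-10 + k)/(-10 + k) = (k**2 + (2*k*(6 + k))*k) + 1 = (k**2 + 2*k**2*(6 + k)) + 1 = 1 + k**2 + 2*k**2*(6 + k))
(-198 + q(o))*(-264) = (-198 + (1 + 2*18**3 + 13*18**2))*(-264) = (-198 + (1 + 2*5832 + 13*324))*(-264) = (-198 + (1 + 11664 + 4212))*(-264) = (-198 + 15877)*(-264) = 15679*(-264) = -4139256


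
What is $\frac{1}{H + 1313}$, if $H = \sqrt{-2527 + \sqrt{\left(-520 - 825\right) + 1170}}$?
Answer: $\frac{1}{1313 + \sqrt{-2527 + 5 i \sqrt{7}}} \approx 0.00076042 - 2.9111 \cdot 10^{-5} i$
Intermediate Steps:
$H = \sqrt{-2527 + 5 i \sqrt{7}}$ ($H = \sqrt{-2527 + \sqrt{-1345 + 1170}} = \sqrt{-2527 + \sqrt{-175}} = \sqrt{-2527 + 5 i \sqrt{7}} \approx 0.1316 + 50.269 i$)
$\frac{1}{H + 1313} = \frac{1}{\sqrt{-2527 + 5 i \sqrt{7}} + 1313} = \frac{1}{1313 + \sqrt{-2527 + 5 i \sqrt{7}}}$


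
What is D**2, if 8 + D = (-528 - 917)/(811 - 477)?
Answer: 16949689/111556 ≈ 151.94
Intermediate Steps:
D = -4117/334 (D = -8 + (-528 - 917)/(811 - 477) = -8 - 1445/334 = -4117/334 ≈ -12.326)
D**2 = (-4117/334)**2 = 16949689/111556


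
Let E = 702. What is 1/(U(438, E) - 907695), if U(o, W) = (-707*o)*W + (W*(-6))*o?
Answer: -1/220138083 ≈ -4.5426e-9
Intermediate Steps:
U(o, W) = -713*W*o (U(o, W) = -707*W*o + (-6*W)*o = -707*W*o - 6*W*o = -713*W*o)
1/(U(438, E) - 907695) = 1/(-713*702*438 - 907695) = 1/(-219230388 - 907695) = 1/(-220138083) = -1/220138083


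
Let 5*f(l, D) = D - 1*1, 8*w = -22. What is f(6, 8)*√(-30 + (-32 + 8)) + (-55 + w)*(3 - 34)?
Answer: 7161/4 + 21*I*√6/5 ≈ 1790.3 + 10.288*I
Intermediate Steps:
w = -11/4 (w = (⅛)*(-22) = -11/4 ≈ -2.7500)
f(l, D) = -⅕ + D/5 (f(l, D) = (D - 1*1)/5 = (D - 1)/5 = (-1 + D)/5 = -⅕ + D/5)
f(6, 8)*√(-30 + (-32 + 8)) + (-55 + w)*(3 - 34) = (-⅕ + (⅕)*8)*√(-30 + (-32 + 8)) + (-55 - 11/4)*(3 - 34) = (-⅕ + 8/5)*√(-30 - 24) - 231/4*(-31) = 7*√(-54)/5 + 7161/4 = 7*(3*I*√6)/5 + 7161/4 = 21*I*√6/5 + 7161/4 = 7161/4 + 21*I*√6/5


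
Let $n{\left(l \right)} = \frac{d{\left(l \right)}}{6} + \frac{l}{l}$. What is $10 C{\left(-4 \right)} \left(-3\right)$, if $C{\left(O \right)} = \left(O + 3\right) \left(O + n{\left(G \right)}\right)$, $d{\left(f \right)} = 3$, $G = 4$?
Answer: $-75$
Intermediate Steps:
$n{\left(l \right)} = \frac{3}{2}$ ($n{\left(l \right)} = \frac{3}{6} + \frac{l}{l} = 3 \cdot \frac{1}{6} + 1 = \frac{1}{2} + 1 = \frac{3}{2}$)
$C{\left(O \right)} = \left(3 + O\right) \left(\frac{3}{2} + O\right)$ ($C{\left(O \right)} = \left(O + 3\right) \left(O + \frac{3}{2}\right) = \left(3 + O\right) \left(\frac{3}{2} + O\right)$)
$10 C{\left(-4 \right)} \left(-3\right) = 10 \left(\frac{9}{2} + \left(-4\right)^{2} + \frac{9}{2} \left(-4\right)\right) \left(-3\right) = 10 \left(\frac{9}{2} + 16 - 18\right) \left(-3\right) = 10 \cdot \frac{5}{2} \left(-3\right) = 25 \left(-3\right) = -75$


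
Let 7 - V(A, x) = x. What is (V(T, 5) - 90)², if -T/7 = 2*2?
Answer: 7744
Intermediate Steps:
T = -28 (T = -14*2 = -7*4 = -28)
V(A, x) = 7 - x
(V(T, 5) - 90)² = ((7 - 1*5) - 90)² = ((7 - 5) - 90)² = (2 - 90)² = (-88)² = 7744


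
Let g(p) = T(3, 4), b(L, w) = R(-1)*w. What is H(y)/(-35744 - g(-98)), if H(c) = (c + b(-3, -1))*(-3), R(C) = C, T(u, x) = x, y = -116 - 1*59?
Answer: -29/1986 ≈ -0.014602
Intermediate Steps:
y = -175 (y = -116 - 59 = -175)
b(L, w) = -w
g(p) = 4
H(c) = -3 - 3*c (H(c) = (c - 1*(-1))*(-3) = (c + 1)*(-3) = (1 + c)*(-3) = -3 - 3*c)
H(y)/(-35744 - g(-98)) = (-3 - 3*(-175))/(-35744 - 1*4) = (-3 + 525)/(-35744 - 4) = 522/(-35748) = 522*(-1/35748) = -29/1986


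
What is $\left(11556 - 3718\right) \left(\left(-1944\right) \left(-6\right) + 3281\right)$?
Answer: $117138910$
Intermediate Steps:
$\left(11556 - 3718\right) \left(\left(-1944\right) \left(-6\right) + 3281\right) = 7838 \left(11664 + 3281\right) = 7838 \cdot 14945 = 117138910$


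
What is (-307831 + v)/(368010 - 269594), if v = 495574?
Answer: 187743/98416 ≈ 1.9076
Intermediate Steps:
(-307831 + v)/(368010 - 269594) = (-307831 + 495574)/(368010 - 269594) = 187743/98416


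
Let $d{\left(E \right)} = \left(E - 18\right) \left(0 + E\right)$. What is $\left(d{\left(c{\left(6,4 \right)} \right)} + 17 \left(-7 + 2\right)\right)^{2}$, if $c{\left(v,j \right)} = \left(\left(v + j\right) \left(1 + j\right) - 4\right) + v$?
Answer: $2832489$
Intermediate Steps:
$c{\left(v,j \right)} = -4 + v + \left(1 + j\right) \left(j + v\right)$ ($c{\left(v,j \right)} = \left(\left(j + v\right) \left(1 + j\right) - 4\right) + v = \left(\left(1 + j\right) \left(j + v\right) - 4\right) + v = \left(-4 + \left(1 + j\right) \left(j + v\right)\right) + v = -4 + v + \left(1 + j\right) \left(j + v\right)$)
$d{\left(E \right)} = E \left(-18 + E\right)$ ($d{\left(E \right)} = \left(-18 + E\right) E = E \left(-18 + E\right)$)
$\left(d{\left(c{\left(6,4 \right)} \right)} + 17 \left(-7 + 2\right)\right)^{2} = \left(\left(-4 + 4 + 4^{2} + 2 \cdot 6 + 4 \cdot 6\right) \left(-18 + \left(-4 + 4 + 4^{2} + 2 \cdot 6 + 4 \cdot 6\right)\right) + 17 \left(-7 + 2\right)\right)^{2} = \left(\left(-4 + 4 + 16 + 12 + 24\right) \left(-18 + \left(-4 + 4 + 16 + 12 + 24\right)\right) + 17 \left(-5\right)\right)^{2} = \left(52 \left(-18 + 52\right) - 85\right)^{2} = \left(52 \cdot 34 - 85\right)^{2} = \left(1768 - 85\right)^{2} = 1683^{2} = 2832489$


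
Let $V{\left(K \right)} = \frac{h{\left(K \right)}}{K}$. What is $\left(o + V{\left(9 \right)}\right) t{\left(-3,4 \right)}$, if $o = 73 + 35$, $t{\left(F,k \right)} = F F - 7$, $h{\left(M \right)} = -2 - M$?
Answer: $\frac{1922}{9} \approx 213.56$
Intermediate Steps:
$V{\left(K \right)} = \frac{-2 - K}{K}$
$t{\left(F,k \right)} = -7 + F^{2}$ ($t{\left(F,k \right)} = F^{2} - 7 = -7 + F^{2}$)
$o = 108$
$\left(o + V{\left(9 \right)}\right) t{\left(-3,4 \right)} = \left(108 + \frac{-2 - 9}{9}\right) \left(-7 + \left(-3\right)^{2}\right) = \left(108 + \frac{-2 - 9}{9}\right) \left(-7 + 9\right) = \left(108 + \frac{1}{9} \left(-11\right)\right) 2 = \left(108 - \frac{11}{9}\right) 2 = \frac{961}{9} \cdot 2 = \frac{1922}{9}$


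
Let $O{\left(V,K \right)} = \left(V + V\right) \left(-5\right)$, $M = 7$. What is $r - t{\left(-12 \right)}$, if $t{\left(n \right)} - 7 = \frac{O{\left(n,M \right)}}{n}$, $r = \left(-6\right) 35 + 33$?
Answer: $-174$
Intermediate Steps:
$r = -177$ ($r = -210 + 33 = -177$)
$O{\left(V,K \right)} = - 10 V$ ($O{\left(V,K \right)} = 2 V \left(-5\right) = - 10 V$)
$t{\left(n \right)} = -3$ ($t{\left(n \right)} = 7 + \frac{\left(-10\right) n}{n} = 7 - 10 = -3$)
$r - t{\left(-12 \right)} = -177 - -3 = -177 + 3 = -174$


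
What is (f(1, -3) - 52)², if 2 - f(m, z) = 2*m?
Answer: 2704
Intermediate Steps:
f(m, z) = 2 - 2*m
(f(1, -3) - 52)² = ((2 - 2*1) - 52)² = ((2 - 2) - 52)² = (0 - 52)² = (-52)² = 2704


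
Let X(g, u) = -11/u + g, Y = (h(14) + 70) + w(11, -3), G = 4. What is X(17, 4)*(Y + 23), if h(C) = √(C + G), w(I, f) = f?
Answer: 2565/2 + 171*√2/4 ≈ 1343.0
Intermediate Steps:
h(C) = √(4 + C) (h(C) = √(C + 4) = √(4 + C))
Y = 67 + 3*√2 (Y = (√(4 + 14) + 70) - 3 = (√18 + 70) - 3 = (3*√2 + 70) - 3 = (70 + 3*√2) - 3 = 67 + 3*√2 ≈ 71.243)
X(g, u) = g - 11/u
X(17, 4)*(Y + 23) = (17 - 11/4)*((67 + 3*√2) + 23) = (17 - 11*¼)*(90 + 3*√2) = (17 - 11/4)*(90 + 3*√2) = 57*(90 + 3*√2)/4 = 2565/2 + 171*√2/4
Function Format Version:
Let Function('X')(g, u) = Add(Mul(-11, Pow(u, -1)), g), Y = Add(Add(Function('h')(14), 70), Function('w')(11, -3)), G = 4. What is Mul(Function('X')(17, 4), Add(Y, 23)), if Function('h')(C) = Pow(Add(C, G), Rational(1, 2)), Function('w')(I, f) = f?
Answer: Add(Rational(2565, 2), Mul(Rational(171, 4), Pow(2, Rational(1, 2)))) ≈ 1343.0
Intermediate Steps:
Function('h')(C) = Pow(Add(4, C), Rational(1, 2)) (Function('h')(C) = Pow(Add(C, 4), Rational(1, 2)) = Pow(Add(4, C), Rational(1, 2)))
Y = Add(67, Mul(3, Pow(2, Rational(1, 2)))) (Y = Add(Add(Pow(Add(4, 14), Rational(1, 2)), 70), -3) = Add(Add(Pow(18, Rational(1, 2)), 70), -3) = Add(Add(Mul(3, Pow(2, Rational(1, 2))), 70), -3) = Add(Add(70, Mul(3, Pow(2, Rational(1, 2)))), -3) = Add(67, Mul(3, Pow(2, Rational(1, 2)))) ≈ 71.243)
Function('X')(g, u) = Add(g, Mul(-11, Pow(u, -1)))
Mul(Function('X')(17, 4), Add(Y, 23)) = Mul(Add(17, Mul(-11, Pow(4, -1))), Add(Add(67, Mul(3, Pow(2, Rational(1, 2)))), 23)) = Mul(Add(17, Mul(-11, Rational(1, 4))), Add(90, Mul(3, Pow(2, Rational(1, 2))))) = Mul(Add(17, Rational(-11, 4)), Add(90, Mul(3, Pow(2, Rational(1, 2))))) = Mul(Rational(57, 4), Add(90, Mul(3, Pow(2, Rational(1, 2))))) = Add(Rational(2565, 2), Mul(Rational(171, 4), Pow(2, Rational(1, 2))))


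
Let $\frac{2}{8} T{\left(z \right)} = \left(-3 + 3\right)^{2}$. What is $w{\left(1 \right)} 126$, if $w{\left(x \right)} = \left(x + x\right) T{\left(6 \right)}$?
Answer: $0$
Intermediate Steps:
$T{\left(z \right)} = 0$ ($T{\left(z \right)} = 4 \left(-3 + 3\right)^{2} = 4 \cdot 0^{2} = 4 \cdot 0 = 0$)
$w{\left(x \right)} = 0$ ($w{\left(x \right)} = \left(x + x\right) 0 = 2 x 0 = 0$)
$w{\left(1 \right)} 126 = 0 \cdot 126 = 0$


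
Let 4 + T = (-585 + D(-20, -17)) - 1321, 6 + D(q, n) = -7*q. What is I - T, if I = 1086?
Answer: 2862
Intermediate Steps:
D(q, n) = -6 - 7*q
T = -1776 (T = -4 + ((-585 + (-6 - 7*(-20))) - 1321) = -4 + ((-585 + (-6 + 140)) - 1321) = -4 + ((-585 + 134) - 1321) = -4 + (-451 - 1321) = -4 - 1772 = -1776)
I - T = 1086 - 1*(-1776) = 1086 + 1776 = 2862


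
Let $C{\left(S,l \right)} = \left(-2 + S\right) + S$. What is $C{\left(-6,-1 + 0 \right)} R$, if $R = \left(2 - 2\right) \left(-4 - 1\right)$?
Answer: $0$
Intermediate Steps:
$C{\left(S,l \right)} = -2 + 2 S$
$R = 0$ ($R = 0 \left(-5\right) = 0$)
$C{\left(-6,-1 + 0 \right)} R = \left(-2 + 2 \left(-6\right)\right) 0 = \left(-2 - 12\right) 0 = \left(-14\right) 0 = 0$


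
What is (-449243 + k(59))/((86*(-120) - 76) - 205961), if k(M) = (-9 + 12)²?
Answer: 449234/216357 ≈ 2.0764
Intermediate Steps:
k(M) = 9 (k(M) = 3² = 9)
(-449243 + k(59))/((86*(-120) - 76) - 205961) = (-449243 + 9)/((86*(-120) - 76) - 205961) = -449234/((-10320 - 76) - 205961) = -449234/(-10396 - 205961) = -449234/(-216357) = -449234*(-1/216357) = 449234/216357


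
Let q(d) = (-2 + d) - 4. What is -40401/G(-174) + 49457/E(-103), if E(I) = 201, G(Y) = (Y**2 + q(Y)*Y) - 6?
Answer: 1012645343/4126530 ≈ 245.40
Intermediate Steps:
q(d) = -6 + d
G(Y) = -6 + Y**2 + Y*(-6 + Y) (G(Y) = (Y**2 + (-6 + Y)*Y) - 6 = (Y**2 + Y*(-6 + Y)) - 6 = -6 + Y**2 + Y*(-6 + Y))
-40401/G(-174) + 49457/E(-103) = -40401/(-6 + (-174)**2 - 174*(-6 - 174)) + 49457/201 = -40401/(-6 + 30276 - 174*(-180)) + 49457*(1/201) = -40401/(-6 + 30276 + 31320) + 49457/201 = -40401/61590 + 49457/201 = -40401*1/61590 + 49457/201 = -13467/20530 + 49457/201 = 1012645343/4126530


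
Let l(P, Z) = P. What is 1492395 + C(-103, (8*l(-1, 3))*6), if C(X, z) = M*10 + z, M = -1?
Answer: 1492337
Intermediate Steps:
C(X, z) = -10 + z (C(X, z) = -1*10 + z = -10 + z)
1492395 + C(-103, (8*l(-1, 3))*6) = 1492395 + (-10 + (8*(-1))*6) = 1492395 + (-10 - 8*6) = 1492395 + (-10 - 48) = 1492395 - 58 = 1492337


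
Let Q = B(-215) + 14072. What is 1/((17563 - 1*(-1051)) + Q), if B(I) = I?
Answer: 1/32471 ≈ 3.0797e-5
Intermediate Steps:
Q = 13857 (Q = -215 + 14072 = 13857)
1/((17563 - 1*(-1051)) + Q) = 1/((17563 - 1*(-1051)) + 13857) = 1/((17563 + 1051) + 13857) = 1/(18614 + 13857) = 1/32471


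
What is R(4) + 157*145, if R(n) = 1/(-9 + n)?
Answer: 113824/5 ≈ 22765.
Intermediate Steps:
R(4) + 157*145 = 1/(-9 + 4) + 157*145 = 1/(-5) + 22765 = -⅕ + 22765 = 113824/5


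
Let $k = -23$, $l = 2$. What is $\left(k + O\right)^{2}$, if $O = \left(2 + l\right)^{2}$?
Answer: $49$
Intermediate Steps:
$O = 16$ ($O = \left(2 + 2\right)^{2} = 4^{2} = 16$)
$\left(k + O\right)^{2} = \left(-23 + 16\right)^{2} = \left(-7\right)^{2} = 49$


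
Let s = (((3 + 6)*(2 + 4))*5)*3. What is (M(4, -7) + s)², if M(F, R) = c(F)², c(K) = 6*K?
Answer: 1920996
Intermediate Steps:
M(F, R) = 36*F² (M(F, R) = (6*F)² = 36*F²)
s = 810 (s = ((9*6)*5)*3 = (54*5)*3 = 270*3 = 810)
(M(4, -7) + s)² = (36*4² + 810)² = (36*16 + 810)² = (576 + 810)² = 1386² = 1920996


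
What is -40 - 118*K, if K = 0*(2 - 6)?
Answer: -40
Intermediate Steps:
K = 0 (K = 0*(-4) = 0)
-40 - 118*K = -40 - 118*0 = -40 + 0 = -40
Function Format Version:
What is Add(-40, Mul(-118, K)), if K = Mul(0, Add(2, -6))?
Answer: -40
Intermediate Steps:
K = 0 (K = Mul(0, -4) = 0)
Add(-40, Mul(-118, K)) = Add(-40, Mul(-118, 0)) = Add(-40, 0) = -40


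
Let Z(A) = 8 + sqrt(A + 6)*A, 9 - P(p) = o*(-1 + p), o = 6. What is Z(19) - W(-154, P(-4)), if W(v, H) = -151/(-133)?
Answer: 13548/133 ≈ 101.86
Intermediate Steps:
P(p) = 15 - 6*p (P(p) = 9 - 6*(-1 + p) = 9 - (-6 + 6*p) = 9 + (6 - 6*p) = 15 - 6*p)
W(v, H) = 151/133 (W(v, H) = -151*(-1/133) = 151/133)
Z(A) = 8 + A*sqrt(6 + A) (Z(A) = 8 + sqrt(6 + A)*A = 8 + A*sqrt(6 + A))
Z(19) - W(-154, P(-4)) = (8 + 19*sqrt(6 + 19)) - 1*151/133 = (8 + 19*sqrt(25)) - 151/133 = (8 + 19*5) - 151/133 = (8 + 95) - 151/133 = 103 - 151/133 = 13548/133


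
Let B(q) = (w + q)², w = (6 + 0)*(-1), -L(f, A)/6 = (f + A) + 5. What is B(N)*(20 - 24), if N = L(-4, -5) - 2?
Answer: -1024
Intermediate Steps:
L(f, A) = -30 - 6*A - 6*f (L(f, A) = -6*((f + A) + 5) = -6*((A + f) + 5) = -6*(5 + A + f) = -30 - 6*A - 6*f)
w = -6 (w = 6*(-1) = -6)
N = 22 (N = (-30 - 6*(-5) - 6*(-4)) - 2 = (-30 + 30 + 24) - 2 = 24 - 2 = 22)
B(q) = (-6 + q)²
B(N)*(20 - 24) = (-6 + 22)²*(20 - 24) = 16²*(-4) = 256*(-4) = -1024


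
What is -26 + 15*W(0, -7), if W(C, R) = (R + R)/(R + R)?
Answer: -11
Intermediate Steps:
W(C, R) = 1 (W(C, R) = (2*R)/((2*R)) = (2*R)*(1/(2*R)) = 1)
-26 + 15*W(0, -7) = -26 + 15*1 = -26 + 15 = -11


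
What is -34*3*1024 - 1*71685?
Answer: -176133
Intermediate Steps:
-34*3*1024 - 1*71685 = -102*1024 - 71685 = -104448 - 71685 = -176133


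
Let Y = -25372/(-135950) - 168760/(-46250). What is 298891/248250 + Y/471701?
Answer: 14183829421054817/11780588488269750 ≈ 1.2040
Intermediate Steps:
Y = 48232754/12575375 (Y = -25372*(-1/135950) - 168760*(-1/46250) = 12686/67975 + 16876/4625 = 48232754/12575375 ≈ 3.8355)
298891/248250 + Y/471701 = 298891/248250 + (48232754/12575375)/471701 = 298891*(1/248250) + (48232754/12575375)*(1/471701) = 298891/248250 + 48232754/5931816962875 = 14183829421054817/11780588488269750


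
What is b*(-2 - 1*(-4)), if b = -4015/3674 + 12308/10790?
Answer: 86261/900965 ≈ 0.095743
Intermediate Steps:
b = 86261/1801930 (b = -4015*1/3674 + 12308*(1/10790) = -365/334 + 6154/5395 = 86261/1801930 ≈ 0.047871)
b*(-2 - 1*(-4)) = 86261*(-2 - 1*(-4))/1801930 = 86261*(-2 + 4)/1801930 = (86261/1801930)*2 = 86261/900965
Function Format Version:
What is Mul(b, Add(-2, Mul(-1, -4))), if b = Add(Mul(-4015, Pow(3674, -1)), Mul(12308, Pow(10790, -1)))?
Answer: Rational(86261, 900965) ≈ 0.095743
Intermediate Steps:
b = Rational(86261, 1801930) (b = Add(Mul(-4015, Rational(1, 3674)), Mul(12308, Rational(1, 10790))) = Add(Rational(-365, 334), Rational(6154, 5395)) = Rational(86261, 1801930) ≈ 0.047871)
Mul(b, Add(-2, Mul(-1, -4))) = Mul(Rational(86261, 1801930), Add(-2, Mul(-1, -4))) = Mul(Rational(86261, 1801930), Add(-2, 4)) = Mul(Rational(86261, 1801930), 2) = Rational(86261, 900965)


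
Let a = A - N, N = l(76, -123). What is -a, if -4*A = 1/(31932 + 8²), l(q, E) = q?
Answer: 9726785/127984 ≈ 76.000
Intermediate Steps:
A = -1/127984 (A = -1/(4*(31932 + 8²)) = -1/(4*(31932 + 64)) = -¼/31996 = -¼*1/31996 = -1/127984 ≈ -7.8135e-6)
N = 76
a = -9726785/127984 (a = -1/127984 - 1*76 = -1/127984 - 76 = -9726785/127984 ≈ -76.000)
-a = -1*(-9726785/127984) = 9726785/127984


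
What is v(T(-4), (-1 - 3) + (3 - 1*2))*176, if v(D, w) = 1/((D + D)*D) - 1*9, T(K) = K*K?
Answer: -50677/32 ≈ -1583.7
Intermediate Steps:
T(K) = K**2
v(D, w) = -9 + 1/(2*D**2) (v(D, w) = 1/(((2*D))*D) - 9 = (1/(2*D))/D - 9 = 1/(2*D**2) - 9 = -9 + 1/(2*D**2))
v(T(-4), (-1 - 3) + (3 - 1*2))*176 = (-9 + 1/(2*((-4)**2)**2))*176 = (-9 + (1/2)/16**2)*176 = (-9 + (1/2)*(1/256))*176 = (-9 + 1/512)*176 = -4607/512*176 = -50677/32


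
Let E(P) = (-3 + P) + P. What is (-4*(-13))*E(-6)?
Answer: -780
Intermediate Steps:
E(P) = -3 + 2*P
(-4*(-13))*E(-6) = (-4*(-13))*(-3 + 2*(-6)) = 52*(-3 - 12) = 52*(-15) = -780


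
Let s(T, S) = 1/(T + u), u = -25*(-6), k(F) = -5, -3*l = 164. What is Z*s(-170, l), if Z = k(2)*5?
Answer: 5/4 ≈ 1.2500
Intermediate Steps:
l = -164/3 (l = -⅓*164 = -164/3 ≈ -54.667)
u = 150
s(T, S) = 1/(150 + T) (s(T, S) = 1/(T + 150) = 1/(150 + T))
Z = -25 (Z = -5*5 = -25)
Z*s(-170, l) = -25/(150 - 170) = -25/(-20) = -25*(-1/20) = 5/4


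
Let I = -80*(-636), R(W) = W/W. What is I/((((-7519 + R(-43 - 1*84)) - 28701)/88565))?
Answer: -1502062400/12073 ≈ -1.2442e+5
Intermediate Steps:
R(W) = 1
I = 50880
I/((((-7519 + R(-43 - 1*84)) - 28701)/88565)) = 50880/((((-7519 + 1) - 28701)/88565)) = 50880/(((-7518 - 28701)*(1/88565))) = 50880/((-36219*1/88565)) = 50880/(-36219/88565) = 50880*(-88565/36219) = -1502062400/12073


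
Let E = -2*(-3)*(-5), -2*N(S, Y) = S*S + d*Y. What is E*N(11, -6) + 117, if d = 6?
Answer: 1392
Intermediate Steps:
N(S, Y) = -3*Y - S²/2 (N(S, Y) = -(S*S + 6*Y)/2 = -(S² + 6*Y)/2 = -3*Y - S²/2)
E = -30 (E = 6*(-5) = -30)
E*N(11, -6) + 117 = -30*(-3*(-6) - ½*11²) + 117 = -30*(18 - ½*121) + 117 = -30*(18 - 121/2) + 117 = -30*(-85/2) + 117 = 1275 + 117 = 1392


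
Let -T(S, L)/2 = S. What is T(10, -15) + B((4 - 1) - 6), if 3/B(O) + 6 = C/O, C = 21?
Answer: -263/13 ≈ -20.231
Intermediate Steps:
T(S, L) = -2*S
B(O) = 3/(-6 + 21/O)
T(10, -15) + B((4 - 1) - 6) = -2*10 - ((4 - 1) - 6)/(-7 + 2*((4 - 1) - 6)) = -20 - (3 - 6)/(-7 + 2*(3 - 6)) = -20 - 1*(-3)/(-7 + 2*(-3)) = -20 - 1*(-3)/(-7 - 6) = -20 - 1*(-3)/(-13) = -20 - 1*(-3)*(-1/13) = -20 - 3/13 = -263/13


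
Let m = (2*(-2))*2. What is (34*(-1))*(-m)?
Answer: -272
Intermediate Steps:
m = -8 (m = -4*2 = -8)
(34*(-1))*(-m) = (34*(-1))*(-1*(-8)) = -34*8 = -272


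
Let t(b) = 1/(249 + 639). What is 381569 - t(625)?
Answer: 338833271/888 ≈ 3.8157e+5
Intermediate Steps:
t(b) = 1/888
381569 - t(625) = 381569 - 1*1/888 = 381569 - 1/888 = 338833271/888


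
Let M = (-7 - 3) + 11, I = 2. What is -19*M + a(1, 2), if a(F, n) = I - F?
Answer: -18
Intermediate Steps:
a(F, n) = 2 - F
M = 1 (M = -10 + 11 = 1)
-19*M + a(1, 2) = -19*1 + (2 - 1*1) = -19 + (2 - 1) = -19 + 1 = -18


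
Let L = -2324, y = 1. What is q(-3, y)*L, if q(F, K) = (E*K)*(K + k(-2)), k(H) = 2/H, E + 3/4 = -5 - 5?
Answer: 0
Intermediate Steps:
E = -43/4 (E = -3/4 + (-5 - 5) = -3/4 - 10 = -43/4 ≈ -10.750)
q(F, K) = -43*K*(-1 + K)/4 (q(F, K) = (-43*K/4)*(K + 2/(-2)) = (-43*K/4)*(K + 2*(-1/2)) = (-43*K/4)*(K - 1) = (-43*K/4)*(-1 + K) = -43*K*(-1 + K)/4)
q(-3, y)*L = ((43/4)*1*(1 - 1*1))*(-2324) = ((43/4)*1*(1 - 1))*(-2324) = ((43/4)*1*0)*(-2324) = 0*(-2324) = 0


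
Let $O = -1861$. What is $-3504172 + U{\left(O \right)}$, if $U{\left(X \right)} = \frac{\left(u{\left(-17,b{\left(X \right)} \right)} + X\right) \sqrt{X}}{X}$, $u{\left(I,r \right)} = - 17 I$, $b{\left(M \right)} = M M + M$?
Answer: $-3504172 + \frac{1572 i \sqrt{1861}}{1861} \approx -3.5042 \cdot 10^{6} + 36.44 i$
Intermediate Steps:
$b{\left(M \right)} = M + M^{2}$ ($b{\left(M \right)} = M^{2} + M = M + M^{2}$)
$U{\left(X \right)} = \frac{289 + X}{\sqrt{X}}$ ($U{\left(X \right)} = \frac{\left(\left(-17\right) \left(-17\right) + X\right) \sqrt{X}}{X} = \frac{\left(289 + X\right) \sqrt{X}}{X} = \frac{\sqrt{X} \left(289 + X\right)}{X} = \frac{289 + X}{\sqrt{X}}$)
$-3504172 + U{\left(O \right)} = -3504172 + \frac{289 - 1861}{i \sqrt{1861}} = -3504172 + - \frac{i \sqrt{1861}}{1861} \left(-1572\right) = -3504172 + \frac{1572 i \sqrt{1861}}{1861}$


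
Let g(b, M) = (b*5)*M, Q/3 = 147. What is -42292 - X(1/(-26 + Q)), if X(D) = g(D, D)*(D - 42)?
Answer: -604550377671/14294675 ≈ -42292.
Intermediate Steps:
Q = 441 (Q = 3*147 = 441)
g(b, M) = 5*M*b (g(b, M) = (5*b)*M = 5*M*b)
X(D) = 5*D**2*(-42 + D) (X(D) = (5*D*D)*(D - 42) = (5*D**2)*(-42 + D) = 5*D**2*(-42 + D))
-42292 - X(1/(-26 + Q)) = -42292 - 5*(1/(-26 + 441))**2*(-42 + 1/(-26 + 441)) = -42292 - 5*(1/415)**2*(-42 + 1/415) = -42292 - 5*(-17429)/(172225*415) = -42292 - 1*(-17429/14294675) = -42292 + 17429/14294675 = -604550377671/14294675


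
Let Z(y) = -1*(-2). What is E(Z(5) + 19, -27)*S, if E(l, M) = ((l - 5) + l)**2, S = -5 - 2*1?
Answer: -9583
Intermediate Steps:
S = -7 (S = -5 - 2 = -7)
Z(y) = 2
E(l, M) = (-5 + 2*l)**2 (E(l, M) = ((-5 + l) + l)**2 = (-5 + 2*l)**2)
E(Z(5) + 19, -27)*S = (-5 + 2*(2 + 19))**2*(-7) = (-5 + 2*21)**2*(-7) = (-5 + 42)**2*(-7) = 37**2*(-7) = 1369*(-7) = -9583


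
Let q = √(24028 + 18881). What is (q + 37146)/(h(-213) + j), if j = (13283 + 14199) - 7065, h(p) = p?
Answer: 18573/10102 + √42909/20204 ≈ 1.8488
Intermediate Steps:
q = √42909 ≈ 207.14
j = 20417 (j = 27482 - 7065 = 20417)
(q + 37146)/(h(-213) + j) = (√42909 + 37146)/(-213 + 20417) = (37146 + √42909)/20204 = (37146 + √42909)*(1/20204) = 18573/10102 + √42909/20204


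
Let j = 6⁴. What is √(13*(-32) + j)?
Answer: 4*√55 ≈ 29.665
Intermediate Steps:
j = 1296
√(13*(-32) + j) = √(13*(-32) + 1296) = √(-416 + 1296) = √880 = 4*√55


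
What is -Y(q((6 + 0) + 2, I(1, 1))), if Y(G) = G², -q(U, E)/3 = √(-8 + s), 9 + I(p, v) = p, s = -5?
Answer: 117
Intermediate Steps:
I(p, v) = -9 + p
q(U, E) = -3*I*√13 (q(U, E) = -3*√(-8 - 5) = -3*I*√13)
-Y(q((6 + 0) + 2, I(1, 1))) = -(-3*I*√13)² = -1*(-117) = 117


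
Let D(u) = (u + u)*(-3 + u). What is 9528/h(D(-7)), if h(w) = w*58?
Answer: 1191/1015 ≈ 1.1734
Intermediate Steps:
D(u) = 2*u*(-3 + u) (D(u) = (2*u)*(-3 + u) = 2*u*(-3 + u))
h(w) = 58*w
9528/h(D(-7)) = 9528/((58*(2*(-7)*(-3 - 7)))) = 9528/((58*(2*(-7)*(-10)))) = 9528/((58*140)) = 9528/8120 = 9528*(1/8120) = 1191/1015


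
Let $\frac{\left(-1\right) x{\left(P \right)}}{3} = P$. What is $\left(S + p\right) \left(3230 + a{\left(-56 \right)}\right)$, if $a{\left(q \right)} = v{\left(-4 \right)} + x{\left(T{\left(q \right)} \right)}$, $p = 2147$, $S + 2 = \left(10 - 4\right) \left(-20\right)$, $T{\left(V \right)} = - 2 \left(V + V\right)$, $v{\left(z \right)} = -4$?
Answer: $5171850$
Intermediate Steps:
$T{\left(V \right)} = - 4 V$ ($T{\left(V \right)} = - 2 \cdot 2 V = - 4 V$)
$x{\left(P \right)} = - 3 P$
$S = -122$ ($S = -2 + \left(10 - 4\right) \left(-20\right) = -2 + 6 \left(-20\right) = -2 - 120 = -122$)
$a{\left(q \right)} = -4 + 12 q$ ($a{\left(q \right)} = -4 - 3 \left(- 4 q\right) = -4 + 12 q$)
$\left(S + p\right) \left(3230 + a{\left(-56 \right)}\right) = \left(-122 + 2147\right) \left(3230 + \left(-4 + 12 \left(-56\right)\right)\right) = 2025 \left(3230 - 676\right) = 2025 \cdot 2554 = 5171850$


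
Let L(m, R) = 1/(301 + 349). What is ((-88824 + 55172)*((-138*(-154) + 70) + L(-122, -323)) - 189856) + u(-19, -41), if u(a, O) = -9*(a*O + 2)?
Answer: -233260586251/325 ≈ -7.1772e+8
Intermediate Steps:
L(m, R) = 1/650
u(a, O) = -18 - 9*O*a (u(a, O) = -9*(O*a + 2) = -9*(2 + O*a) = -18 - 9*O*a)
((-88824 + 55172)*((-138*(-154) + 70) + L(-122, -323)) - 189856) + u(-19, -41) = ((-88824 + 55172)*((-138*(-154) + 70) + 1/650) - 189856) + (-18 - 9*(-41)*(-19)) = (-33652*((21252 + 70) + 1/650) - 189856) + (-18 - 7011) = (-33652*(21322 + 1/650) - 189856) - 7029 = (-33652*13859301/650 - 189856) - 7029 = (-233196598626/325 - 189856) - 7029 = -233258301826/325 - 7029 = -233260586251/325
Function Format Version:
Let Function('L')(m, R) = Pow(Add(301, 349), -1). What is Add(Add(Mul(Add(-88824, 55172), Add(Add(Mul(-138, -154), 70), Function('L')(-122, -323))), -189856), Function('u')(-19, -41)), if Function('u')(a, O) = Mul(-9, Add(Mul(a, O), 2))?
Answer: Rational(-233260586251, 325) ≈ -7.1772e+8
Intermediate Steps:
Function('L')(m, R) = Rational(1, 650) (Function('L')(m, R) = Pow(650, -1) = Rational(1, 650))
Function('u')(a, O) = Add(-18, Mul(-9, O, a)) (Function('u')(a, O) = Mul(-9, Add(Mul(O, a), 2)) = Mul(-9, Add(2, Mul(O, a))) = Add(-18, Mul(-9, O, a)))
Add(Add(Mul(Add(-88824, 55172), Add(Add(Mul(-138, -154), 70), Function('L')(-122, -323))), -189856), Function('u')(-19, -41)) = Add(Add(Mul(Add(-88824, 55172), Add(Add(Mul(-138, -154), 70), Rational(1, 650))), -189856), Add(-18, Mul(-9, -41, -19))) = Add(Add(Mul(-33652, Add(Add(21252, 70), Rational(1, 650))), -189856), Add(-18, -7011)) = Add(Add(Mul(-33652, Add(21322, Rational(1, 650))), -189856), -7029) = Add(Add(Mul(-33652, Rational(13859301, 650)), -189856), -7029) = Add(Add(Rational(-233196598626, 325), -189856), -7029) = Add(Rational(-233258301826, 325), -7029) = Rational(-233260586251, 325)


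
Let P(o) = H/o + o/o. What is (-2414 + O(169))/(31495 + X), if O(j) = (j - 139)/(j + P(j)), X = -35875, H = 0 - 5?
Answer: 385206/698975 ≈ 0.55110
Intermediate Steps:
H = -5
P(o) = 1 - 5/o (P(o) = -5/o + o/o = -5/o + 1 = 1 - 5/o)
O(j) = (-139 + j)/(j + (-5 + j)/j) (O(j) = (j - 139)/(j + (-5 + j)/j) = (-139 + j)/(j + (-5 + j)/j))
(-2414 + O(169))/(31495 + X) = (-2414 + 169*(-139 + 169)/(-5 + 169 + 169²))/(31495 - 35875) = (-2414 + 169*30/(-5 + 169 + 28561))/(-4380) = (-2414 + 169*30/28725)*(-1/4380) = (-2414 + 169*(1/28725)*30)*(-1/4380) = (-2414 + 338/1915)*(-1/4380) = -4622472/1915*(-1/4380) = 385206/698975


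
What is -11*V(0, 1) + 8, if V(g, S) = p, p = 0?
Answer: 8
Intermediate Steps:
V(g, S) = 0
-11*V(0, 1) + 8 = -11*0 + 8 = 0 + 8 = 8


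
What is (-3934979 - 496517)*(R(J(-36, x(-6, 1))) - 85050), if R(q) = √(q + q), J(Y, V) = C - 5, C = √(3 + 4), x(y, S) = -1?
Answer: 376898734800 - 4431496*√(-10 + 2*√7) ≈ 3.769e+11 - 9.6159e+6*I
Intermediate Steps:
C = √7 ≈ 2.6458
J(Y, V) = -5 + √7 (J(Y, V) = √7 - 5 = -5 + √7)
R(q) = √2*√q (R(q) = √(2*q) = √2*√q)
(-3934979 - 496517)*(R(J(-36, x(-6, 1))) - 85050) = (-3934979 - 496517)*(√2*√(-5 + √7) - 85050) = -4431496*(-85050 + √2*√(-5 + √7)) = 376898734800 - 4431496*√2*√(-5 + √7)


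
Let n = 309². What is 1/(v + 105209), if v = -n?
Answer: 1/9728 ≈ 0.00010280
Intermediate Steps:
n = 95481
v = -95481 (v = -1*95481 = -95481)
1/(v + 105209) = 1/(-95481 + 105209) = 1/9728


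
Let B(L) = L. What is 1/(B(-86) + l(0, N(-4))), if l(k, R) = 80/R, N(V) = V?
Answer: -1/106 ≈ -0.0094340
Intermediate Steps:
1/(B(-86) + l(0, N(-4))) = 1/(-86 + 80/(-4)) = 1/(-86 + 80*(-1/4)) = 1/(-86 - 20) = 1/(-106) = -1/106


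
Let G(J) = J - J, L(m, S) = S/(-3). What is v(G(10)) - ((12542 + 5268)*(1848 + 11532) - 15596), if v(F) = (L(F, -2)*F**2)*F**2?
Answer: -238282204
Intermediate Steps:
L(m, S) = -S/3 (L(m, S) = S*(-1/3) = -S/3)
G(J) = 0
v(F) = 2*F**4/3 (v(F) = ((-1/3*(-2))*F**2)*F**2 = (2*F**2/3)*F**2 = 2*F**4/3)
v(G(10)) - ((12542 + 5268)*(1848 + 11532) - 15596) = (2/3)*0**4 - ((12542 + 5268)*(1848 + 11532) - 15596) = (2/3)*0 - (17810*13380 - 15596) = 0 - (238297800 - 15596) = 0 - 1*238282204 = 0 - 238282204 = -238282204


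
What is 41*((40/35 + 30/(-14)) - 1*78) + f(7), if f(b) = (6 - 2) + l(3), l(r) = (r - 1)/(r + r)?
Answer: -9704/3 ≈ -3234.7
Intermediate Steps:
l(r) = (-1 + r)/(2*r) (l(r) = (-1 + r)/((2*r)) = (-1 + r)*(1/(2*r)) = (-1 + r)/(2*r))
f(b) = 13/3 (f(b) = (6 - 2) + (½)*(-1 + 3)/3 = 4 + (½)*(⅓)*2 = 4 + ⅓ = 13/3)
41*((40/35 + 30/(-14)) - 1*78) + f(7) = 41*((40/35 + 30/(-14)) - 1*78) + 13/3 = 41*((40*(1/35) + 30*(-1/14)) - 78) + 13/3 = 41*((8/7 - 15/7) - 78) + 13/3 = 41*(-1 - 78) + 13/3 = 41*(-79) + 13/3 = -3239 + 13/3 = -9704/3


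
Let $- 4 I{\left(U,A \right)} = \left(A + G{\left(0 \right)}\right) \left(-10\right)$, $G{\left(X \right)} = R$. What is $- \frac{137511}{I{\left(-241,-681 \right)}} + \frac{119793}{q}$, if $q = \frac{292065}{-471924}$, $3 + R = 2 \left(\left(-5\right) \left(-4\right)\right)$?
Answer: $- \frac{6065218435887}{31348310} \approx -1.9348 \cdot 10^{5}$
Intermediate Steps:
$R = 37$ ($R = -3 + 2 \left(\left(-5\right) \left(-4\right)\right) = -3 + 2 \cdot 20 = -3 + 40 = 37$)
$G{\left(X \right)} = 37$
$I{\left(U,A \right)} = \frac{185}{2} + \frac{5 A}{2}$ ($I{\left(U,A \right)} = - \frac{\left(A + 37\right) \left(-10\right)}{4} = - \frac{\left(37 + A\right) \left(-10\right)}{4} = - \frac{-370 - 10 A}{4} = \frac{185}{2} + \frac{5 A}{2}$)
$q = - \frac{97355}{157308}$ ($q = 292065 \left(- \frac{1}{471924}\right) = - \frac{97355}{157308} \approx -0.61888$)
$- \frac{137511}{I{\left(-241,-681 \right)}} + \frac{119793}{q} = - \frac{137511}{\frac{185}{2} + \frac{5}{2} \left(-681\right)} + \frac{119793}{- \frac{97355}{157308}} = - \frac{137511}{\frac{185}{2} - \frac{3405}{2}} + 119793 \left(- \frac{157308}{97355}\right) = - \frac{137511}{-1610} - \frac{18844397244}{97355} = \left(-137511\right) \left(- \frac{1}{1610}\right) - \frac{18844397244}{97355} = \frac{137511}{1610} - \frac{18844397244}{97355} = - \frac{6065218435887}{31348310}$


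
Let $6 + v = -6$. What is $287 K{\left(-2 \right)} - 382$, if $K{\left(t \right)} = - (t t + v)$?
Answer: $1914$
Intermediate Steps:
$v = -12$ ($v = -6 - 6 = -12$)
$K{\left(t \right)} = 12 - t^{2}$ ($K{\left(t \right)} = - (t t - 12) = - (t^{2} - 12) = - (-12 + t^{2}) = 12 - t^{2}$)
$287 K{\left(-2 \right)} - 382 = 287 \left(12 - \left(-2\right)^{2}\right) - 382 = 287 \left(12 - 4\right) - 382 = 287 \cdot 8 - 382 = 2296 - 382 = 1914$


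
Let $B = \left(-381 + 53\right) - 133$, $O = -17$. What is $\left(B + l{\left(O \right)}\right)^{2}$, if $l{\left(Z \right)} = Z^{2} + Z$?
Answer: $35721$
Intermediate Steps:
$l{\left(Z \right)} = Z + Z^{2}$
$B = -461$ ($B = -328 - 133 = -461$)
$\left(B + l{\left(O \right)}\right)^{2} = \left(-461 - 17 \left(1 - 17\right)\right)^{2} = \left(-461 - -272\right)^{2} = \left(-461 + 272\right)^{2} = \left(-189\right)^{2} = 35721$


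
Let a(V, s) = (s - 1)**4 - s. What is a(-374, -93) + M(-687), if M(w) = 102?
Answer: 78075091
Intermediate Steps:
a(V, s) = (-1 + s)**4 - s
a(-374, -93) + M(-687) = ((-1 - 93)**4 - 1*(-93)) + 102 = ((-94)**4 + 93) + 102 = (78074896 + 93) + 102 = 78074989 + 102 = 78075091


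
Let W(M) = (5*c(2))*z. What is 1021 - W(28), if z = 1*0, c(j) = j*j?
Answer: 1021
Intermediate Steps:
c(j) = j**2
z = 0
W(M) = 0 (W(M) = (5*2**2)*0 = (5*4)*0 = 20*0 = 0)
1021 - W(28) = 1021 - 1*0 = 1021 + 0 = 1021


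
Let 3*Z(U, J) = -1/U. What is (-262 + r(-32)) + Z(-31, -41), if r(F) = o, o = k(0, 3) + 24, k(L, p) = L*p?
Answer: -22133/93 ≈ -237.99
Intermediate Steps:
Z(U, J) = -1/(3*U) (Z(U, J) = (-1/U)/3 = -1/(3*U))
o = 24 (o = 0*3 + 24 = 0 + 24 = 24)
r(F) = 24
(-262 + r(-32)) + Z(-31, -41) = (-262 + 24) - ⅓/(-31) = -238 - ⅓*(-1/31) = -238 + 1/93 = -22133/93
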